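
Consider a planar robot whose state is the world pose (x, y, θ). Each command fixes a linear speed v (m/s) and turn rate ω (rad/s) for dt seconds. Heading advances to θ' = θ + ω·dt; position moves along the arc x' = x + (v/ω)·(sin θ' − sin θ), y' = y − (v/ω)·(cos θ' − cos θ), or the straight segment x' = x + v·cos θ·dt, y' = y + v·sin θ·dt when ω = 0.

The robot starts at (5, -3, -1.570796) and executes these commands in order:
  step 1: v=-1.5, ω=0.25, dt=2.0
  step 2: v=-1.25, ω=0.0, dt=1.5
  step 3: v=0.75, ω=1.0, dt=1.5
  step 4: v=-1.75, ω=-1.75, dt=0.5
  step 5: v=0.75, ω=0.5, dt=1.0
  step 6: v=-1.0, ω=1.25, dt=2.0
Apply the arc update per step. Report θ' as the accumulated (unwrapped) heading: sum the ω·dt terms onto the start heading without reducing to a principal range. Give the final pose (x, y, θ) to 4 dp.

step 1: θ'=-1.0708 (R=-6.0000) → pose (4.2655, -0.1234, -1.0708)
step 2: θ'=-1.0708 (straight) → pose (3.3666, 1.5220, -1.0708)
step 3: θ'=0.4292 (R=0.7500) → pose (4.3369, 1.1996, 0.4292)
step 4: θ'=-0.4458 (R=1.0000) → pose (3.4895, 1.2066, -0.4458)
step 5: θ'=0.0542 (R=1.5000) → pose (4.2176, 1.0623, 0.0542)
step 6: θ'=2.5542 (R=-0.8000) → pose (3.8176, -0.4025, 2.5542)

(3.8176, -0.4025, 2.5542)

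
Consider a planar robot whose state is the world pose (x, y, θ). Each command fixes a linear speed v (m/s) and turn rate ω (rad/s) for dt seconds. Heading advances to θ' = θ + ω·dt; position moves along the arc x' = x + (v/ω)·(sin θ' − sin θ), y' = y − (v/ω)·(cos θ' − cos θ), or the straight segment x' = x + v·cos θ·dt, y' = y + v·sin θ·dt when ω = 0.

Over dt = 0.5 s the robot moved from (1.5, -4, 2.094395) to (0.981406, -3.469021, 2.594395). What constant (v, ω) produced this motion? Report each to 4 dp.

v = 1.5000, ω = 1.0000

Δθ = 2.594395 − 2.094395 = 0.500000
ω = Δθ/dt = 0.500000/0.5 = 1.0000
R = −Δy/(cos θ' − cos θ) = 1.5000
v = R·ω = 1.5000·1.0000 = 1.5000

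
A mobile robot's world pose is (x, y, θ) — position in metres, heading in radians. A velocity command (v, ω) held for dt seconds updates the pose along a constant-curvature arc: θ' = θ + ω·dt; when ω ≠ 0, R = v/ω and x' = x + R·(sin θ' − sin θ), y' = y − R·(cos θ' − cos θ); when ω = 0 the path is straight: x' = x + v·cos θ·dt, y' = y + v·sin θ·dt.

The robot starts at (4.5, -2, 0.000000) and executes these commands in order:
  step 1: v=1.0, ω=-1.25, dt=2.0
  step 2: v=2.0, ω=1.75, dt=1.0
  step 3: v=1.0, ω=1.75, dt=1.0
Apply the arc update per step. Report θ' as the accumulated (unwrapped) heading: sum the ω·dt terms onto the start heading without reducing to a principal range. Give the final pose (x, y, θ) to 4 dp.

(5.7541, -5.0834, 1.0000)

step 1: θ'=-2.5000 (R=-0.8000) → pose (4.9788, -3.4409, -2.5000)
step 2: θ'=-0.7500 (R=1.1429) → pose (4.8837, -5.1927, -0.7500)
step 3: θ'=1.0000 (R=0.5714) → pose (5.7541, -5.0834, 1.0000)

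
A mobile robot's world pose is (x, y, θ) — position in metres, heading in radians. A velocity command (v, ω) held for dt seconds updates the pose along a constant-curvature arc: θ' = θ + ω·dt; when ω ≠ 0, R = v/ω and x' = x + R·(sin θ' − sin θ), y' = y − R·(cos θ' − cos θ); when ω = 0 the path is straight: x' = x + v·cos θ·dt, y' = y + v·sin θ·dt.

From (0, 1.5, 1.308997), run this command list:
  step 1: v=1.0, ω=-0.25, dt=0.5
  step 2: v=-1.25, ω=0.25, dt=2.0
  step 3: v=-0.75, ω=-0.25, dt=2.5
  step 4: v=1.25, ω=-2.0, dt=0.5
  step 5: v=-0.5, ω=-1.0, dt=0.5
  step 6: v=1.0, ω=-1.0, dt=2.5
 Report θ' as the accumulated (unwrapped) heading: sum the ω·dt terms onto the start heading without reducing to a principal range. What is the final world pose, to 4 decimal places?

(-0.5058, -3.8049, -2.9410)

step 1: θ'=1.1840 (R=-4.0000) → pose (0.1592, 1.9736, 1.1840)
step 2: θ'=1.6840 (R=-5.0000) → pose (-0.1782, -0.4773, 1.6840)
step 3: θ'=1.0590 (R=3.0000) → pose (-0.5434, -2.2854, 1.0590)
step 4: θ'=0.0590 (R=-0.6250) → pose (-0.0353, -1.9676, 0.0590)
step 5: θ'=-0.4410 (R=0.5000) → pose (-0.2782, -1.9206, -0.4410)
step 6: θ'=-2.9410 (R=-1.0000) → pose (-0.5058, -3.8049, -2.9410)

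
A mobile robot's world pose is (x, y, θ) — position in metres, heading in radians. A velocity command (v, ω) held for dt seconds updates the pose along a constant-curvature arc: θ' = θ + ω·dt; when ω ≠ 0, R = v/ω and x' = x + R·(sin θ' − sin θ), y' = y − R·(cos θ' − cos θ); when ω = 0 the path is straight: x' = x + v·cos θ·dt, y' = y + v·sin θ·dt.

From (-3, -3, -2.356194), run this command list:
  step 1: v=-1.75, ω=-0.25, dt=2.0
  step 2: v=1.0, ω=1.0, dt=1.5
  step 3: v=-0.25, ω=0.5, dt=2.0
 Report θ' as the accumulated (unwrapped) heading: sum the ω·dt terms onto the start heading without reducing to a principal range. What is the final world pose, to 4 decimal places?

(-1.0307, -2.0433, -0.3562)

step 1: θ'=-2.8562 (R=7.0000) → pose (-0.0210, -1.2329, -2.8562)
step 2: θ'=-1.3562 (R=1.0000) → pose (-0.7166, -2.4054, -1.3562)
step 3: θ'=-0.3562 (R=-0.5000) → pose (-1.0307, -2.0433, -0.3562)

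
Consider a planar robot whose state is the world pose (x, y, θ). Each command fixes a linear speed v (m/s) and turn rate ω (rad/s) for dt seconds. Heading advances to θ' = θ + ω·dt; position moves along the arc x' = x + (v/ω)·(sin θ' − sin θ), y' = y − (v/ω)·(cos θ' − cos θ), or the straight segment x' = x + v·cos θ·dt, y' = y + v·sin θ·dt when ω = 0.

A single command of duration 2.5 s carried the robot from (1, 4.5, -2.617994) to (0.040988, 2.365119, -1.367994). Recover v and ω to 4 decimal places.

Δθ = -1.367994 − -2.617994 = 1.250000
ω = Δθ/dt = 1.250000/2.5 = 0.5000
R = −Δy/(cos θ' − cos θ) = 2.0000
v = R·ω = 2.0000·0.5000 = 1.0000

v = 1.0000, ω = 0.5000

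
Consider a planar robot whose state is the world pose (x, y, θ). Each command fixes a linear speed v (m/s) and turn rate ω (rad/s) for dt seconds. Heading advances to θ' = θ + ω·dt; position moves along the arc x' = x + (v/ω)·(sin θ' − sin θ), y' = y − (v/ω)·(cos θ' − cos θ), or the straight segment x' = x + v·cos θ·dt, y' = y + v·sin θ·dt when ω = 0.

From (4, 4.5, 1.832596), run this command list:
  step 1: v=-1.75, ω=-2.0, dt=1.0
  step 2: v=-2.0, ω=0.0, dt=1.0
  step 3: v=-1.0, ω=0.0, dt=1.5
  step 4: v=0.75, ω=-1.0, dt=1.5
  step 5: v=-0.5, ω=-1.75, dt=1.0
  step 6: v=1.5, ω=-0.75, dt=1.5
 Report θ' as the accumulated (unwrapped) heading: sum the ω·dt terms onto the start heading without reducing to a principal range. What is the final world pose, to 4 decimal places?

(-0.8848, 5.0155, -4.5424)

step 1: θ'=-0.1674 (R=0.8750) → pose (3.0090, 3.4108, -0.1674)
step 2: θ'=-0.1674 (straight) → pose (1.0370, 3.7440, -0.1674)
step 3: θ'=-0.1674 (straight) → pose (-0.4421, 3.9939, -0.1674)
step 4: θ'=-1.6674 (R=-0.7500) → pose (0.1795, 3.1821, -1.6674)
step 5: θ'=-3.4174 (R=0.2857) → pose (0.5417, 3.4294, -3.4174)
step 6: θ'=-4.5424 (R=-2.0000) → pose (-0.8848, 5.0155, -4.5424)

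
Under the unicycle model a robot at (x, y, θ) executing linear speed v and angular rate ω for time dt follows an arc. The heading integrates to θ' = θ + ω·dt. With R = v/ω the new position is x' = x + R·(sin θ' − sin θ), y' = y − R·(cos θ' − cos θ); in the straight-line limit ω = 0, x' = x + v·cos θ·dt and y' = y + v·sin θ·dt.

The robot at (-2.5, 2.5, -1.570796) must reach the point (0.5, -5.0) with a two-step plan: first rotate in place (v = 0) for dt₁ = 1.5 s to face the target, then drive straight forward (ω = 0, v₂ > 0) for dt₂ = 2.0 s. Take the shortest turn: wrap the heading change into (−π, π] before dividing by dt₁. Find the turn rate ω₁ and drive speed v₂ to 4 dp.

heading to target = atan2(-5−2.5, 0.5−-2.5) = -1.1903
Δθ = wrap(-1.1903 − -1.5708) = 0.3805; ω₁ = Δθ/dt₁ = 0.2537
distance = √((0.5−-2.5)² + (-5−2.5)²) = 8.0777; v₂ = distance/dt₂ = 4.0389

ω₁ = 0.2537, v₂ = 4.0389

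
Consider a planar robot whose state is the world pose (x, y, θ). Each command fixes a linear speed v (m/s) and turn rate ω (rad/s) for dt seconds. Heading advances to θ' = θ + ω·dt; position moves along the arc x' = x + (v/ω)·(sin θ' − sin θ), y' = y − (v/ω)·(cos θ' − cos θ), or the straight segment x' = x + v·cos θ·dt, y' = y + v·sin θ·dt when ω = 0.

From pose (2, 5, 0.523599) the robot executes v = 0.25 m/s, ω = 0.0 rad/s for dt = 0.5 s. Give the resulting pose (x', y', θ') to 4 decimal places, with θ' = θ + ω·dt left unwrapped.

(2.1083, 5.0625, 0.5236)

θ' = 0.5236 + 0.0·0.5 = 0.5236
ω = 0 → straight: x' = 2 + 0.25·cos(0.5236)·0.5 = 2.1083
y' = 5 + 0.25·sin(0.5236)·0.5 = 5.0625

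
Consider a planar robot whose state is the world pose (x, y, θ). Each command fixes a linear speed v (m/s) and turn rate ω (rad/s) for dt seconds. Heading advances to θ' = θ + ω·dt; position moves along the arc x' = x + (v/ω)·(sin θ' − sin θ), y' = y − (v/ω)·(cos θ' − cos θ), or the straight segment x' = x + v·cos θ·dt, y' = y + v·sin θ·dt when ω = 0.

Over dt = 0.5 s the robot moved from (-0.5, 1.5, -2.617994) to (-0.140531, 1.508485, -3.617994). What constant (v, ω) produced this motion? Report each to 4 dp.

v = -0.7500, ω = -2.0000

Δθ = -3.617994 − -2.617994 = -1.000000
ω = Δθ/dt = -1.000000/0.5 = -2.0000
R = Δx/(sin θ' − sin θ) = 0.3750
v = R·ω = 0.3750·-2.0000 = -0.7500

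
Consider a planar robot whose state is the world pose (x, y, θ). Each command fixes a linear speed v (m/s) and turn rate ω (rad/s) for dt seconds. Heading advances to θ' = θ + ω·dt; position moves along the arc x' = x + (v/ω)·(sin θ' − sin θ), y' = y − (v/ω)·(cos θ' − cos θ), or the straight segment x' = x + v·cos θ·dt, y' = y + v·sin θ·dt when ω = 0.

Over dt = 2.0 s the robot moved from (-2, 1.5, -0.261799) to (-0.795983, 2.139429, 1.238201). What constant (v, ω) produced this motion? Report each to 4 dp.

v = 0.7500, ω = 0.7500

Δθ = 1.238201 − -0.261799 = 1.500000
ω = Δθ/dt = 1.500000/2.0 = 0.7500
R = Δx/(sin θ' − sin θ) = 1.0000
v = R·ω = 1.0000·0.7500 = 0.7500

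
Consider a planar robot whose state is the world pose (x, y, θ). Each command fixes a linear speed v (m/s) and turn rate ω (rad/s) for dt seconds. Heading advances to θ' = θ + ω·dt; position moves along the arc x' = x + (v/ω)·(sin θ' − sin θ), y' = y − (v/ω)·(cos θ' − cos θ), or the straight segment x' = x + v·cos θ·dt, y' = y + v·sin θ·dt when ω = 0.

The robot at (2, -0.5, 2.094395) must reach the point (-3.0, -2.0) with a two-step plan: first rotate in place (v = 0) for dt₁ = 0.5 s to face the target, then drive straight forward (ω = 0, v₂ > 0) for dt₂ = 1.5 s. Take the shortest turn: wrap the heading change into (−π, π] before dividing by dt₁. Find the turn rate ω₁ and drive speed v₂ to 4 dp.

ω₁ = 2.6773, v₂ = 3.4801

heading to target = atan2(-2−-0.5, -3−2) = -2.8501
Δθ = wrap(-2.8501 − 2.0944) = 1.3387; ω₁ = Δθ/dt₁ = 2.6773
distance = √((-3−2)² + (-2−-0.5)²) = 5.2202; v₂ = distance/dt₂ = 3.4801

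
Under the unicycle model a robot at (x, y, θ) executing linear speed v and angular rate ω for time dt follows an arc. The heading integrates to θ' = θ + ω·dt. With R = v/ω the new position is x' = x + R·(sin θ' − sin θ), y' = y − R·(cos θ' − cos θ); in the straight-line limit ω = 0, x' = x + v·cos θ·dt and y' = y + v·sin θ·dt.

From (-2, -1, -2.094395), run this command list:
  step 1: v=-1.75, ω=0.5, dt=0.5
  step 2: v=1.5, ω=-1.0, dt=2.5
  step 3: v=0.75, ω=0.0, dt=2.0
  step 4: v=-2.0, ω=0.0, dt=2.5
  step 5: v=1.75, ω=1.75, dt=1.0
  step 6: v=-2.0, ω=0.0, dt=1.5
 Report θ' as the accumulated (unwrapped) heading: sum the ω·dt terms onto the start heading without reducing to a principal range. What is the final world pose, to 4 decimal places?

(-2.1373, -1.5406, -2.5944)

step 1: θ'=-1.8444 (R=-3.5000) → pose (-1.6613, -0.1957, -1.8444)
step 2: θ'=-4.3444 (R=-1.5000) → pose (-4.5051, -0.3300, -4.3444)
step 3: θ'=-4.3444 (straight) → pose (-5.0447, 1.0696, -4.3444)
step 4: θ'=-4.3444 (straight) → pose (-3.2460, -3.5957, -4.3444)
step 5: θ'=-2.5944 (R=1.0000) → pose (-4.6993, -3.1014, -2.5944)
step 6: θ'=-2.5944 (straight) → pose (-2.1373, -1.5406, -2.5944)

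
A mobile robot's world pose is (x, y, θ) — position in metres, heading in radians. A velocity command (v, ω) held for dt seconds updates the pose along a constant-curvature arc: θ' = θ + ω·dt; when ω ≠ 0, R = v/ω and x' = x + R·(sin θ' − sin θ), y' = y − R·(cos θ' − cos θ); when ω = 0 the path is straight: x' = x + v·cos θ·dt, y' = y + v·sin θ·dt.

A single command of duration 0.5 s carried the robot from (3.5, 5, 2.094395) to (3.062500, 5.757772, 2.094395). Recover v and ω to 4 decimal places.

Δθ = 2.094395 − 2.094395 = 0.000000
ω = Δθ/dt = 0.000000/0.5 = 0.0000
ω = 0 → v = (Δx·cos θ + Δy·sin θ)/dt = 1.7500

v = 1.7500, ω = 0.0000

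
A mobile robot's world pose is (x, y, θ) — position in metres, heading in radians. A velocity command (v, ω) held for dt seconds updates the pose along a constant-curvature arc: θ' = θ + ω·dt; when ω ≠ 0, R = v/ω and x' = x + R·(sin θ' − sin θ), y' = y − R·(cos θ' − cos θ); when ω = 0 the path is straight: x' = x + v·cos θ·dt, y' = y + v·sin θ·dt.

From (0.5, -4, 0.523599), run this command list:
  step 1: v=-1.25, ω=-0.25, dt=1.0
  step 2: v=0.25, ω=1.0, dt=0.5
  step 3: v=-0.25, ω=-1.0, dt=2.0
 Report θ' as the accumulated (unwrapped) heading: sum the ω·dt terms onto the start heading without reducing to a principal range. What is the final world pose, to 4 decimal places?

(-0.9519, -4.3276, -1.2264)

step 1: θ'=0.2736 (R=5.0000) → pose (-0.6490, -4.4839, 0.2736)
step 2: θ'=0.7736 (R=0.2500) → pose (-0.5419, -4.4220, 0.7736)
step 3: θ'=-1.2264 (R=0.2500) → pose (-0.9519, -4.3276, -1.2264)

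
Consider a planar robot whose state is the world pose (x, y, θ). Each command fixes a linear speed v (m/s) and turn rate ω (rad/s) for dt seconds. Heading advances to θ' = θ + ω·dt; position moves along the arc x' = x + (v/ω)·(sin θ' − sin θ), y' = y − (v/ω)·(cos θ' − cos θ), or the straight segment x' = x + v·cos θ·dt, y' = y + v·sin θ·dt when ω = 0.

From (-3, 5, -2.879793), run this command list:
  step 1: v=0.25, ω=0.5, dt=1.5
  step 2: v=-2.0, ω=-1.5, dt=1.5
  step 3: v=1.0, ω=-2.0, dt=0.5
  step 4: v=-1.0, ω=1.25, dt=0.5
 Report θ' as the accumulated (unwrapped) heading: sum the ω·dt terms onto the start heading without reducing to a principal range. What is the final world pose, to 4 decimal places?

step 1: θ'=-2.1298 (R=0.5000) → pose (-3.2945, 4.7822, -2.1298)
step 2: θ'=-4.3798 (R=1.3333) → pose (-0.9038, 4.5104, -4.3798)
step 3: θ'=-5.3798 (R=-0.5000) → pose (-0.8240, 4.9831, -5.3798)
step 4: θ'=-4.7548 (R=-0.8000) → pose (-0.9949, 4.5219, -4.7548)

(-0.9949, 4.5219, -4.7548)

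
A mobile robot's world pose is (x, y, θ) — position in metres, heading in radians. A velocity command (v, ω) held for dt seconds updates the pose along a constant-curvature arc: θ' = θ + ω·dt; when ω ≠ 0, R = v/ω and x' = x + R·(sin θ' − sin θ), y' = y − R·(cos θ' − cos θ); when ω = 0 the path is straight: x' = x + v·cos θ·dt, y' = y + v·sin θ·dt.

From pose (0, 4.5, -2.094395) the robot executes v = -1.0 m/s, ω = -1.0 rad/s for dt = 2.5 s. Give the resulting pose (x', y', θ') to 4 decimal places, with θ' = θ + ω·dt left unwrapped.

θ' = -2.0944 + -1.0·2.5 = -4.5944
R = v/ω = -1.0/-1.0 = 1.0000
x' = 0 + 1.0000·(sin -4.5944 − sin -2.0944) = 1.8591
y' = 4.5 − 1.0000·(cos -4.5944 − cos -2.0944) = 4.1177

(1.8591, 4.1177, -4.5944)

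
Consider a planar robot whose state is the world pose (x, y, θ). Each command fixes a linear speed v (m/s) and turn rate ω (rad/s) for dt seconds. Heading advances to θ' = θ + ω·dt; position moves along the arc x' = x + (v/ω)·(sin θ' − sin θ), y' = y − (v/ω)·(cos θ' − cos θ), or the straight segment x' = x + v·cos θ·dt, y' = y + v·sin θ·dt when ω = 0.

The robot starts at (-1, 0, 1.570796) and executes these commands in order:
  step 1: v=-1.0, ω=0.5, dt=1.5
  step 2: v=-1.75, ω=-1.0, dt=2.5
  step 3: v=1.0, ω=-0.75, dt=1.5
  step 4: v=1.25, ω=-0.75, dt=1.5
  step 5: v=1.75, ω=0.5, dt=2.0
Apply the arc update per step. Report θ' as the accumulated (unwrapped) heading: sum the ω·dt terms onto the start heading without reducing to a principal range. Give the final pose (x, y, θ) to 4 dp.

(-2.7028, -10.0820, -1.4292)

step 1: θ'=2.3208 (R=-2.0000) → pose (-0.4634, -1.3633, 2.3208)
step 2: θ'=-0.1792 (R=1.7500) → pose (-2.0558, -4.2781, -0.1792)
step 3: θ'=-1.3042 (R=-1.3333) → pose (-1.0072, -5.2388, -1.3042)
step 4: θ'=-2.4292 (R=-1.6667) → pose (-1.5256, -6.9393, -2.4292)
step 5: θ'=-1.4292 (R=3.5000) → pose (-2.7028, -10.0820, -1.4292)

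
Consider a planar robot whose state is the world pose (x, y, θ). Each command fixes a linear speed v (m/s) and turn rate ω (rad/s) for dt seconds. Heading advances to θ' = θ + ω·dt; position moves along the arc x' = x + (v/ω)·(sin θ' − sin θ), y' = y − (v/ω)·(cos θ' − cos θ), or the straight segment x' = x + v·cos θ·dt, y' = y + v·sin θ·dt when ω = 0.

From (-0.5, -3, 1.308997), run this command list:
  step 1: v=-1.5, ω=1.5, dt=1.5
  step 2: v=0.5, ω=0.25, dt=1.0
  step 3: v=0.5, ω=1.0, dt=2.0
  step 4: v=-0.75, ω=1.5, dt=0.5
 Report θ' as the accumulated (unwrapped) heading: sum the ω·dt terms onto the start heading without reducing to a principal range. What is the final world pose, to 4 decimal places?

(0.1609, -5.2317, 6.5590)

step 1: θ'=3.5590 (R=-1.0000) → pose (0.8713, -4.1730, 3.5590)
step 2: θ'=3.8090 (R=2.0000) → pose (0.4442, -4.4304, 3.8090)
step 3: θ'=5.8090 (R=0.5000) → pose (0.5254, -5.2679, 5.8090)
step 4: θ'=6.5590 (R=-0.5000) → pose (0.1609, -5.2317, 6.5590)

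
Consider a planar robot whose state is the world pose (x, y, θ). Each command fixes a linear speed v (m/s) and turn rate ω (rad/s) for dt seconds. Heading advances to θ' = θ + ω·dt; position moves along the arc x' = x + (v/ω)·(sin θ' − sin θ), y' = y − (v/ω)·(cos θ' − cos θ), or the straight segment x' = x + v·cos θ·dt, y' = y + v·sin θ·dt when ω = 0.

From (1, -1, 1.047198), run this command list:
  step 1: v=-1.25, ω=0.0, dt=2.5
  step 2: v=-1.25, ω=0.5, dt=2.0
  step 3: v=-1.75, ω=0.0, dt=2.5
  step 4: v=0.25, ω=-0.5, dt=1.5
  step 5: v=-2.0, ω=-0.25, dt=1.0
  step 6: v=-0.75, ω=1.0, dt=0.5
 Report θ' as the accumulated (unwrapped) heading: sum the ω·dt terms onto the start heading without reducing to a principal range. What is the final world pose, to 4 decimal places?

(0.4757, -11.8220, 1.5472)

step 1: θ'=1.0472 (straight) → pose (-0.5625, -3.7063, 1.0472)
step 2: θ'=2.0472 (R=-2.5000) → pose (-0.6191, -6.1028, 2.0472)
step 3: θ'=2.0472 (straight) → pose (1.3872, -9.9906, 2.0472)
step 4: θ'=1.2972 (R=-0.5000) → pose (1.3502, -9.6262, 1.2972)
step 5: θ'=1.0472 (R=8.0000) → pose (0.5759, -11.4647, 1.0472)
step 6: θ'=1.5472 (R=-0.7500) → pose (0.4757, -11.8220, 1.5472)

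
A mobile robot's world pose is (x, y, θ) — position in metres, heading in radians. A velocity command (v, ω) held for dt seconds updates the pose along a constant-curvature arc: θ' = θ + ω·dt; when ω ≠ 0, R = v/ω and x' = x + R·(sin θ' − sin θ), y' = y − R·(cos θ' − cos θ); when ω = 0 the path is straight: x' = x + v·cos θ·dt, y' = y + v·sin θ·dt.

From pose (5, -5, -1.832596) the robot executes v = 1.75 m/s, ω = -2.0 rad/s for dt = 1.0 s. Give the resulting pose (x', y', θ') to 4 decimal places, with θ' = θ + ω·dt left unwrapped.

θ' = -1.8326 + -2.0·1.0 = -3.8326
R = v/ω = 1.75/-2.0 = -0.8750
x' = 5 + -0.8750·(sin -3.8326 − sin -1.8326) = 3.5972
y' = -5 − -0.8750·(cos -3.8326 − cos -1.8326) = -5.4478

(3.5972, -5.4478, -3.8326)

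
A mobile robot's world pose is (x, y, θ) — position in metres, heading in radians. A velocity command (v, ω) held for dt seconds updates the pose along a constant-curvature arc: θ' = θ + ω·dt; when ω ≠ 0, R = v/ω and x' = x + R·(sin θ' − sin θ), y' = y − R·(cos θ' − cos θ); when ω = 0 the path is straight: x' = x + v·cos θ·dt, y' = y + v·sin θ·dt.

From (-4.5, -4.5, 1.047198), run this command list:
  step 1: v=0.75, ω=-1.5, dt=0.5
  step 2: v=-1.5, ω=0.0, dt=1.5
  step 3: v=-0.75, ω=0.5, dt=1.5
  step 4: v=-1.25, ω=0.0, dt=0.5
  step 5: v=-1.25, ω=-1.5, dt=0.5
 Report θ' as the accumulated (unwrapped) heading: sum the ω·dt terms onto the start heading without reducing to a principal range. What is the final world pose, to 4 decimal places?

(-8.0147, -6.5365, 0.2972)

step 1: θ'=0.2972 (R=-0.5000) → pose (-4.2134, -4.2719, 0.2972)
step 2: θ'=0.2972 (straight) → pose (-6.3648, -4.9308, 0.2972)
step 3: θ'=1.0472 (R=-1.5000) → pose (-7.2245, -5.6151, 1.0472)
step 4: θ'=1.0472 (straight) → pose (-7.5370, -6.1563, 1.0472)
step 5: θ'=0.2972 (R=0.8333) → pose (-8.0147, -6.5365, 0.2972)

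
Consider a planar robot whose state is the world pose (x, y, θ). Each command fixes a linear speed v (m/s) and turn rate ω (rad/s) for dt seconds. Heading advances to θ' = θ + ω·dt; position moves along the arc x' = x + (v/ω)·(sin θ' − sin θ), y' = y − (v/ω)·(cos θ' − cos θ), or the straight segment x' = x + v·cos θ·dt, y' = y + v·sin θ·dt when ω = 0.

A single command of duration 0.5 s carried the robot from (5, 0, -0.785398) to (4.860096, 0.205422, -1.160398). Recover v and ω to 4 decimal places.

Δθ = -1.160398 − -0.785398 = -0.375000
ω = Δθ/dt = -0.375000/0.5 = -0.7500
R = −Δy/(cos θ' − cos θ) = 0.6667
v = R·ω = 0.6667·-0.7500 = -0.5000

v = -0.5000, ω = -0.7500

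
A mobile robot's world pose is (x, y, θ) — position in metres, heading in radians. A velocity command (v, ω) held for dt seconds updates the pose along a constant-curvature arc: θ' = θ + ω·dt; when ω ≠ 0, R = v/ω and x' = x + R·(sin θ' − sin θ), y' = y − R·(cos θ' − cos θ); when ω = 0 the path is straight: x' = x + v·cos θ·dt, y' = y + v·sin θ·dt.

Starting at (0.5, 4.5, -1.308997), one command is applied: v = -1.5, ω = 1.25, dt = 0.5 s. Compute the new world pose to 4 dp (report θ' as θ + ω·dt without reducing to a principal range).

(0.0992, 5.1195, -0.6840)

θ' = -1.3090 + 1.25·0.5 = -0.6840
R = v/ω = -1.5/1.25 = -1.2000
x' = 0.5 + -1.2000·(sin -0.6840 − sin -1.3090) = 0.0992
y' = 4.5 − -1.2000·(cos -0.6840 − cos -1.3090) = 5.1195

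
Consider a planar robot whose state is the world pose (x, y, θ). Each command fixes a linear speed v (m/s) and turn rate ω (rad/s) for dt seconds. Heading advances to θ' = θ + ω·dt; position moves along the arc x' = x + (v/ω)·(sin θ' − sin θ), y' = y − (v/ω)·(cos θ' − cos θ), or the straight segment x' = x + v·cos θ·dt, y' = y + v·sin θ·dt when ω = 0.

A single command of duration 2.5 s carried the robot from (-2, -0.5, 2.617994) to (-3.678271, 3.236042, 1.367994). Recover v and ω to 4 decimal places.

Δθ = 1.367994 − 2.617994 = -1.250000
ω = Δθ/dt = -1.250000/2.5 = -0.5000
R = −Δy/(cos θ' − cos θ) = -3.5000
v = R·ω = -3.5000·-0.5000 = 1.7500

v = 1.7500, ω = -0.5000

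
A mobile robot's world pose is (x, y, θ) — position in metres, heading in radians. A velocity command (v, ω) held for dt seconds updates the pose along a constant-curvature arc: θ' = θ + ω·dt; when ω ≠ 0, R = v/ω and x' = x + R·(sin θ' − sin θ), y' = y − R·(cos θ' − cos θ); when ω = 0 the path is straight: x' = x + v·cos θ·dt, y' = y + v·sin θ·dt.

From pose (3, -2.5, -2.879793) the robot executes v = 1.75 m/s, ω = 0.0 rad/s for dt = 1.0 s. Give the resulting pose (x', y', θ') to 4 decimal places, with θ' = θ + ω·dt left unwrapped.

θ' = -2.8798 + 0.0·1.0 = -2.8798
ω = 0 → straight: x' = 3 + 1.75·cos(-2.8798)·1.0 = 1.3096
y' = -2.5 + 1.75·sin(-2.8798)·1.0 = -2.9529

(1.3096, -2.9529, -2.8798)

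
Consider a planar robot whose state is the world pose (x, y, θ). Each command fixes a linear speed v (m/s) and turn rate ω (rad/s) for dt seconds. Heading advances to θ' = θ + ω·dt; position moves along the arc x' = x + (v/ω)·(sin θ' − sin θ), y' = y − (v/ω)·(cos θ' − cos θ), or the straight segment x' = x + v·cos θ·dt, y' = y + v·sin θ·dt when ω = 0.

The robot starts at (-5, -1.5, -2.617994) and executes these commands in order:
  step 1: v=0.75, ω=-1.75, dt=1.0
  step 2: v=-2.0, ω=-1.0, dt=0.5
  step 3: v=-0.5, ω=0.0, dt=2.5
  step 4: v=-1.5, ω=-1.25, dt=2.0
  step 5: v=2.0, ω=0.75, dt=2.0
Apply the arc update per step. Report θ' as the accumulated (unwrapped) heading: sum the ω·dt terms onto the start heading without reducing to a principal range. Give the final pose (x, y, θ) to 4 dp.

(-4.5312, -5.0627, -5.8680)

step 1: θ'=-4.3680 (R=-0.4286) → pose (-5.6177, -1.2735, -4.3680)
step 2: θ'=-4.8680 (R=2.0000) → pose (-5.5244, -2.2588, -4.8680)
step 3: θ'=-4.8680 (straight) → pose (-5.7181, -3.4937, -4.8680)
step 4: θ'=-7.3680 (R=1.2000) → pose (-7.9647, -3.8682, -7.3680)
step 5: θ'=-5.8680 (R=2.6667) → pose (-4.5312, -5.0627, -5.8680)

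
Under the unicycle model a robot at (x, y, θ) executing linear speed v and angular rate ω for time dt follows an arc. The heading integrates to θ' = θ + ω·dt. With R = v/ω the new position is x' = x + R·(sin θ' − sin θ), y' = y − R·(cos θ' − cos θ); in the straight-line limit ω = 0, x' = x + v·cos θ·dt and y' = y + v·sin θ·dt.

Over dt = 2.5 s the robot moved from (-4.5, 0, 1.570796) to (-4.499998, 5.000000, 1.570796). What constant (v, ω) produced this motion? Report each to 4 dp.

Δθ = 1.570796 − 1.570796 = 0.000000
ω = Δθ/dt = 0.000000/2.5 = 0.0000
ω = 0 → v = (Δx·cos θ + Δy·sin θ)/dt = 2.0000

v = 2.0000, ω = 0.0000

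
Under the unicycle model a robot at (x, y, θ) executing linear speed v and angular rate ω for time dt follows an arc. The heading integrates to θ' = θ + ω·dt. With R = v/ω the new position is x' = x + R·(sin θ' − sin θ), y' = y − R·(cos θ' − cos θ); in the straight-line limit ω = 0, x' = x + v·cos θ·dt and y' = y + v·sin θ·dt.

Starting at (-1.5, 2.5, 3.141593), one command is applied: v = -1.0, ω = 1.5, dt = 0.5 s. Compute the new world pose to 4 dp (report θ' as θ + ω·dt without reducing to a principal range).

θ' = 3.1416 + 1.5·0.5 = 3.8916
R = v/ω = -1.0/1.5 = -0.6667
x' = -1.5 + -0.6667·(sin 3.8916 − sin 3.1416) = -1.0456
y' = 2.5 − -0.6667·(cos 3.8916 − cos 3.1416) = 2.6789

(-1.0456, 2.6789, 3.8916)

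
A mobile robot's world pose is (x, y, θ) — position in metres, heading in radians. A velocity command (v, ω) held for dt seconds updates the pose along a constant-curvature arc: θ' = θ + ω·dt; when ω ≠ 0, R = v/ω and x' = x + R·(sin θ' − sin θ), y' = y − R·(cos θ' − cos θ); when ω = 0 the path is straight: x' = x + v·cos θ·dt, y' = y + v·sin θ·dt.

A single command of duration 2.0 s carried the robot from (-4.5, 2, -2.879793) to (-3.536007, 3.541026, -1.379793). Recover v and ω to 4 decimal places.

v = -1.0000, ω = 0.7500

Δθ = -1.379793 − -2.879793 = 1.500000
ω = Δθ/dt = 1.500000/2.0 = 0.7500
R = −Δy/(cos θ' − cos θ) = -1.3333
v = R·ω = -1.3333·0.7500 = -1.0000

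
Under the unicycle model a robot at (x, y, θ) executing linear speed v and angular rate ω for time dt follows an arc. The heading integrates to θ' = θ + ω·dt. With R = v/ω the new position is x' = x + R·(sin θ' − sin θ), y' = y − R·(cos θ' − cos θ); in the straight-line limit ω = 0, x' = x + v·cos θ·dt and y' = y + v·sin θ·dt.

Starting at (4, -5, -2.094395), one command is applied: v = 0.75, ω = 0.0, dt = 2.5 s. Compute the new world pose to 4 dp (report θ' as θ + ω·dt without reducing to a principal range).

(3.0625, -6.6238, -2.0944)

θ' = -2.0944 + 0.0·2.5 = -2.0944
ω = 0 → straight: x' = 4 + 0.75·cos(-2.0944)·2.5 = 3.0625
y' = -5 + 0.75·sin(-2.0944)·2.5 = -6.6238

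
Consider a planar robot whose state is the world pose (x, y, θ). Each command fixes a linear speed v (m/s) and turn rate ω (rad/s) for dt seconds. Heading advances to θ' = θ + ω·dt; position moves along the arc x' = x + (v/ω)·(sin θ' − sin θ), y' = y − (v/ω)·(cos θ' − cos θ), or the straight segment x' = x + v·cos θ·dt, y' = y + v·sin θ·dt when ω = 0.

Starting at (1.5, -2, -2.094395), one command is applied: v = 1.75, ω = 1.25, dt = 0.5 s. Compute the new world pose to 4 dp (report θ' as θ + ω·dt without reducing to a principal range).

θ' = -2.0944 + 1.25·0.5 = -1.4694
R = v/ω = 1.75/1.25 = 1.4000
x' = 1.5 + 1.4000·(sin -1.4694 − sin -2.0944) = 1.3196
y' = -2 − 1.4000·(cos -1.4694 − cos -2.0944) = -2.8417

(1.3196, -2.8417, -1.4694)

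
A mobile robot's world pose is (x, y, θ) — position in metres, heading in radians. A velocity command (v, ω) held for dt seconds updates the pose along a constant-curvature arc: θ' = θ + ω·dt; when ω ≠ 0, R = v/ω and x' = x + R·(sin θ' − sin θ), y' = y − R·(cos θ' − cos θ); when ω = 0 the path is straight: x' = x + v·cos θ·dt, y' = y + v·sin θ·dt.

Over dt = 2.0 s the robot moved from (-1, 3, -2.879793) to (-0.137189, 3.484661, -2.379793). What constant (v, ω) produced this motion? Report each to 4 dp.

Δθ = -2.379793 − -2.879793 = 0.500000
ω = Δθ/dt = 0.500000/2.0 = 0.2500
R = Δx/(sin θ' − sin θ) = -2.0000
v = R·ω = -2.0000·0.2500 = -0.5000

v = -0.5000, ω = 0.2500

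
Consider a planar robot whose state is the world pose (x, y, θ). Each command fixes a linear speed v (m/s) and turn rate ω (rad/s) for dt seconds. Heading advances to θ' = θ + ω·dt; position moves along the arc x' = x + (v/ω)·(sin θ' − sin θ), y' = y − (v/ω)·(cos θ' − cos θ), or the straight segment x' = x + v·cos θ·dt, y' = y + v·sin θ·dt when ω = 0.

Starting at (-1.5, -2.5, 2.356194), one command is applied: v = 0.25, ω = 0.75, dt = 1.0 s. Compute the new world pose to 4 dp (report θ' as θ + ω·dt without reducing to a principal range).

(-1.7239, -2.4026, 3.1062)

θ' = 2.3562 + 0.75·1.0 = 3.1062
R = v/ω = 0.25/0.75 = 0.3333
x' = -1.5 + 0.3333·(sin 3.1062 − sin 2.3562) = -1.7239
y' = -2.5 − 0.3333·(cos 3.1062 − cos 2.3562) = -2.4026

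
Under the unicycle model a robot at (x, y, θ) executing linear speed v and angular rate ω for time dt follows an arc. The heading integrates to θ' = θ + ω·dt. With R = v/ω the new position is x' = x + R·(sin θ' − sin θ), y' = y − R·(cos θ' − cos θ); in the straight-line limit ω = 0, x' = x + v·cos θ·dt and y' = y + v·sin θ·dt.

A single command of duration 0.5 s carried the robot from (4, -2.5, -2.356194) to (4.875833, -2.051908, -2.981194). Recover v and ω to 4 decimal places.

v = -2.0000, ω = -1.2500

Δθ = -2.981194 − -2.356194 = -0.625000
ω = Δθ/dt = -0.625000/0.5 = -1.2500
R = Δx/(sin θ' − sin θ) = 1.6000
v = R·ω = 1.6000·-1.2500 = -2.0000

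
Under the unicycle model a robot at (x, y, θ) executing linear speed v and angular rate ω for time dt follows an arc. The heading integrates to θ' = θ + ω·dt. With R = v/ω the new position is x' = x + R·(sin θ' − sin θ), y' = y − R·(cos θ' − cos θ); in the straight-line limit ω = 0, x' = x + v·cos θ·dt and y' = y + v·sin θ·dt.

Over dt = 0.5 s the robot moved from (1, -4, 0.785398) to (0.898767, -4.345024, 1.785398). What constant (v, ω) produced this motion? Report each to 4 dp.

v = -0.7500, ω = 2.0000

Δθ = 1.785398 − 0.785398 = 1.000000
ω = Δθ/dt = 1.000000/0.5 = 2.0000
R = −Δy/(cos θ' − cos θ) = -0.3750
v = R·ω = -0.3750·2.0000 = -0.7500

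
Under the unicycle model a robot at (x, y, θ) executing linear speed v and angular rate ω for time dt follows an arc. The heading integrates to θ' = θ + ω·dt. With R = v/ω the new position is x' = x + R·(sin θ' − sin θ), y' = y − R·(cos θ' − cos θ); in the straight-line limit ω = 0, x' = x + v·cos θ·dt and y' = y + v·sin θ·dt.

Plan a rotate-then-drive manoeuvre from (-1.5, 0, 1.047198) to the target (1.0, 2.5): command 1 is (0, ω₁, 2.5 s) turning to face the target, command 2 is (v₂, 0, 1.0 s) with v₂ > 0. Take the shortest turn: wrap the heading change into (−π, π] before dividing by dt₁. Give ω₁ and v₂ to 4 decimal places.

heading to target = atan2(2.5−0, 1−-1.5) = 0.7854
Δθ = wrap(0.7854 − 1.0472) = -0.2618; ω₁ = Δθ/dt₁ = -0.1047
distance = √((1−-1.5)² + (2.5−0)²) = 3.5355; v₂ = distance/dt₂ = 3.5355

ω₁ = -0.1047, v₂ = 3.5355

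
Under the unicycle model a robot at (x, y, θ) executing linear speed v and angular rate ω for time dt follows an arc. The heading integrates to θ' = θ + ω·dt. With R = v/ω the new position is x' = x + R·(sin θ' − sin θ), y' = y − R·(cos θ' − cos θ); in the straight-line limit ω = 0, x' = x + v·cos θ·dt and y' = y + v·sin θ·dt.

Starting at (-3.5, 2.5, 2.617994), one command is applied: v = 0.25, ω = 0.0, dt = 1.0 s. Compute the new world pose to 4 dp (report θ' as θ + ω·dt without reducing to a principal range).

θ' = 2.6180 + 0.0·1.0 = 2.6180
ω = 0 → straight: x' = -3.5 + 0.25·cos(2.6180)·1.0 = -3.7165
y' = 2.5 + 0.25·sin(2.6180)·1.0 = 2.6250

(-3.7165, 2.6250, 2.6180)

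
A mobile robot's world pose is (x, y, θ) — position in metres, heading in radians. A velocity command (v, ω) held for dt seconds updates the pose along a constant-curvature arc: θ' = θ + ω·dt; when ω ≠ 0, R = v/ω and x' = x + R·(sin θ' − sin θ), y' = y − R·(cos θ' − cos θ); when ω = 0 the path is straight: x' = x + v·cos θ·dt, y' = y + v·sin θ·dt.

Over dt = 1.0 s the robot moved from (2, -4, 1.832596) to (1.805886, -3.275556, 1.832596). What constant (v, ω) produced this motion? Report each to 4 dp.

Δθ = 1.832596 − 1.832596 = 0.000000
ω = Δθ/dt = 0.000000/1.0 = 0.0000
ω = 0 → v = (Δx·cos θ + Δy·sin θ)/dt = 0.7500

v = 0.7500, ω = 0.0000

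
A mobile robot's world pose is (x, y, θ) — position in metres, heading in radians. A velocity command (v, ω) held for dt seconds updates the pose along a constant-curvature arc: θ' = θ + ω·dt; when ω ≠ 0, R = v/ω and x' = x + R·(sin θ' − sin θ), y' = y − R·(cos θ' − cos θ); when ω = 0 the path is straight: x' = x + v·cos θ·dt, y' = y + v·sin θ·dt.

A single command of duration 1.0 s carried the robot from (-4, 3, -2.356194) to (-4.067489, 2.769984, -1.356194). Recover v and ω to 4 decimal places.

v = 0.2500, ω = 1.0000

Δθ = -1.356194 − -2.356194 = 1.000000
ω = Δθ/dt = 1.000000/1.0 = 1.0000
R = −Δy/(cos θ' − cos θ) = 0.2500
v = R·ω = 0.2500·1.0000 = 0.2500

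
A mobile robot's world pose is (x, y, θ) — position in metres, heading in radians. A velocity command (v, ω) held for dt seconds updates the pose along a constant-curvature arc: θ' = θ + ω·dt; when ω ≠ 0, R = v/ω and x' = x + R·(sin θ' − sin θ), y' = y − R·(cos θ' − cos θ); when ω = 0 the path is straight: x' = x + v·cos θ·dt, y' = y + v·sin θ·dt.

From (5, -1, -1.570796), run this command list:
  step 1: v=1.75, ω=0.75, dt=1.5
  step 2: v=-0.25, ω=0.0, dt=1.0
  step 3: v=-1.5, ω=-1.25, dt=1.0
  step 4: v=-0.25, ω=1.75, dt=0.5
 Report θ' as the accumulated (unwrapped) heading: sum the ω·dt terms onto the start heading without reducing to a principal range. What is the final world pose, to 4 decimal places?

step 1: θ'=-0.4458 (R=2.3333) → pose (6.3273, -3.1053, -0.4458)
step 2: θ'=-0.4458 (straight) → pose (6.1017, -2.9975, -0.4458)
step 3: θ'=-1.6958 (R=1.2000) → pose (5.4285, -1.7652, -1.6958)
step 4: θ'=-0.8208 (R=-0.1429) → pose (5.3912, -1.6500, -0.8208)

(5.3912, -1.6500, -0.8208)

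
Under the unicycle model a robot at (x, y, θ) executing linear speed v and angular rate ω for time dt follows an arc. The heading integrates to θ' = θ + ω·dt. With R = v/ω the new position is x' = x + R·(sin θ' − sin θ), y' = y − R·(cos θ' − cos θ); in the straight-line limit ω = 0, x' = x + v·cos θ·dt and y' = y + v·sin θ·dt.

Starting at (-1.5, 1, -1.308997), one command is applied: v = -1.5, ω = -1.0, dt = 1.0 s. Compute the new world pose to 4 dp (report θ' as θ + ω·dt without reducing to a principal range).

θ' = -1.3090 + -1.0·1.0 = -2.3090
R = v/ω = -1.5/-1.0 = 1.5000
x' = -1.5 + 1.5000·(sin -2.3090 − sin -1.3090) = -1.1606
y' = 1 − 1.5000·(cos -2.3090 − cos -1.3090) = 2.3977

(-1.1606, 2.3977, -2.3090)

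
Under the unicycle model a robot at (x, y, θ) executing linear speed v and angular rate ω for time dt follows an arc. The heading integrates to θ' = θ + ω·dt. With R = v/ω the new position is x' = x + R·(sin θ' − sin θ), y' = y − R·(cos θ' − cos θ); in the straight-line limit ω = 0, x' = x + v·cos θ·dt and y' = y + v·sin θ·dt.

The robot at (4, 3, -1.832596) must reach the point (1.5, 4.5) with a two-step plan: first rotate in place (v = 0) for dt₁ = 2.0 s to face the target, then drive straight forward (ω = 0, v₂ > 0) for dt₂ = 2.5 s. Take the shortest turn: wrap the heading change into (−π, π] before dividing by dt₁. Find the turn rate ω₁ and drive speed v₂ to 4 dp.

heading to target = atan2(4.5−3, 1.5−4) = 2.6012
Δθ = wrap(2.6012 − -1.8326) = -1.8494; ω₁ = Δθ/dt₁ = -0.9247
distance = √((1.5−4)² + (4.5−3)²) = 2.9155; v₂ = distance/dt₂ = 1.1662

ω₁ = -0.9247, v₂ = 1.1662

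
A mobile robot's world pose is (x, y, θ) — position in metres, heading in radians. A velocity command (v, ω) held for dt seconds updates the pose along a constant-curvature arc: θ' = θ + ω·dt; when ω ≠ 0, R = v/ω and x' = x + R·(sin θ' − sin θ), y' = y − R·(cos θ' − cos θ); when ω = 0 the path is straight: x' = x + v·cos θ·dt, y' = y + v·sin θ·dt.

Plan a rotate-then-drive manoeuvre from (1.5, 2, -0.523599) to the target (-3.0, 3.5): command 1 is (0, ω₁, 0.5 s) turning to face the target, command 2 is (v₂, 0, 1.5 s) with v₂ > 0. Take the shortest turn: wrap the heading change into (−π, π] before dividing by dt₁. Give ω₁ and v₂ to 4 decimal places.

ω₁ = -5.8795, v₂ = 3.1623

heading to target = atan2(3.5−2, -3−1.5) = 2.8198
Δθ = wrap(2.8198 − -0.5236) = -2.9397; ω₁ = Δθ/dt₁ = -5.8795
distance = √((-3−1.5)² + (3.5−2)²) = 4.7434; v₂ = distance/dt₂ = 3.1623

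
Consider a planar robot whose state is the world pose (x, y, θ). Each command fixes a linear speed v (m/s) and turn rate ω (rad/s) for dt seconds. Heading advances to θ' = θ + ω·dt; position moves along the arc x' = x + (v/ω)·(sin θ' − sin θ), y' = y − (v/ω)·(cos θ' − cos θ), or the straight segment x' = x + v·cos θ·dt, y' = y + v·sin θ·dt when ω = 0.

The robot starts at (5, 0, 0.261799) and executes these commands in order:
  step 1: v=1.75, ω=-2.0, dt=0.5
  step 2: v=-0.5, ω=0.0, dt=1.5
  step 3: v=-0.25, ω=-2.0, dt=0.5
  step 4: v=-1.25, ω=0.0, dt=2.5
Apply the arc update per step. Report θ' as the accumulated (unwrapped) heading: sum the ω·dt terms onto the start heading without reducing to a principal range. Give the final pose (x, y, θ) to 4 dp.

step 1: θ'=-0.7382 (R=-0.8750) → pose (5.8153, -0.1980, -0.7382)
step 2: θ'=-0.7382 (straight) → pose (5.2605, 0.3068, -0.7382)
step 3: θ'=-1.7382 (R=0.1250) → pose (5.2214, 0.4200, -1.7382)
step 4: θ'=-1.7382 (straight) → pose (5.7421, 3.5014, -1.7382)

(5.7421, 3.5014, -1.7382)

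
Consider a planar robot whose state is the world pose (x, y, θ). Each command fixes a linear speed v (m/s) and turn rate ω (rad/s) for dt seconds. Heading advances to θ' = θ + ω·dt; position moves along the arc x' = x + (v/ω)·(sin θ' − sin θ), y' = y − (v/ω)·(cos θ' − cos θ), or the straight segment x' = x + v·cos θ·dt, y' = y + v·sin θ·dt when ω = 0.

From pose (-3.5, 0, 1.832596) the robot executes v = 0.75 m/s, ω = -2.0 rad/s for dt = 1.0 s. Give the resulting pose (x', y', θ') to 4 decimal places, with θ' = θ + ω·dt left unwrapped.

(-3.0753, 0.4668, -0.1674)

θ' = 1.8326 + -2.0·1.0 = -0.1674
R = v/ω = 0.75/-2.0 = -0.3750
x' = -3.5 + -0.3750·(sin -0.1674 − sin 1.8326) = -3.0753
y' = 0 − -0.3750·(cos -0.1674 − cos 1.8326) = 0.4668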